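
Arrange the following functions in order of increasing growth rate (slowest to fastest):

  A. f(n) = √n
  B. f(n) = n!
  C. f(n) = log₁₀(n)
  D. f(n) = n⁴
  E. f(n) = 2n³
C < A < E < D < B

Comparing growth rates:
C = log₁₀(n) is O(log n)
A = √n is O(√n)
E = 2n³ is O(n³)
D = n⁴ is O(n⁴)
B = n! is O(n!)

Therefore, the order from slowest to fastest is: C < A < E < D < B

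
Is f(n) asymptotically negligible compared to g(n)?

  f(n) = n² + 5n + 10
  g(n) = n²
False

f(n) = n² + 5n + 10 is O(n²), and g(n) = n² is O(n²).
Since they have the same growth rate, f(n) = o(g(n)) is false.
(f = o(g) requires f to grow strictly slower, not equal.)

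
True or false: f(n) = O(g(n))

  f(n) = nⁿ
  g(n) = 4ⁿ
False

f(n) = nⁿ is O(nⁿ), and g(n) = 4ⁿ is O(4ⁿ).
Since O(nⁿ) grows faster than O(4ⁿ), f(n) = O(g(n)) is false.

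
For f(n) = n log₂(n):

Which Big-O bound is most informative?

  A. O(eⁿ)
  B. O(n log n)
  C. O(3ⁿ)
B

f(n) = n log₂(n) is O(n log n).
All listed options are valid Big-O bounds (upper bounds),
but O(n log n) is the tightest (smallest valid bound).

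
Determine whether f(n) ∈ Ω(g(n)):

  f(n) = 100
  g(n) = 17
True

f(n) = 100 and g(n) = 17 are both O(1).
Big-Ω permits equal growth rates (f ≥ c·g for some c > 0), so f(n) = Ω(g(n)) is true.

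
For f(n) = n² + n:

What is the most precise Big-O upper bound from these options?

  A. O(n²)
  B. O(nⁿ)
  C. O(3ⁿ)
A

f(n) = n² + n is O(n²).
All listed options are valid Big-O bounds (upper bounds),
but O(n²) is the tightest (smallest valid bound).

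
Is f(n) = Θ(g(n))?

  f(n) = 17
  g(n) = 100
True

f(n) = 17 and g(n) = 100 are both O(1).
Since they have the same asymptotic growth rate, f(n) = Θ(g(n)) is true.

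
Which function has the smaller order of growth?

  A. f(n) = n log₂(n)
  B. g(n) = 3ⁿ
A

f(n) = n log₂(n) is O(n log n), while g(n) = 3ⁿ is O(3ⁿ).
Since O(n log n) grows slower than O(3ⁿ), f(n) is dominated.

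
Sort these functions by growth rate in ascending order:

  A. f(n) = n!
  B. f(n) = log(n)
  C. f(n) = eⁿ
B < C < A

Comparing growth rates:
B = log(n) is O(log n)
C = eⁿ is O(eⁿ)
A = n! is O(n!)

Therefore, the order from slowest to fastest is: B < C < A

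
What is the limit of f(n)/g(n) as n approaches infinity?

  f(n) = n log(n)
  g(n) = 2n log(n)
1/2

Since n log(n) and 2n log(n) have the same growth rate (O(n log n)),
the ratio converges to a constant: 1/2.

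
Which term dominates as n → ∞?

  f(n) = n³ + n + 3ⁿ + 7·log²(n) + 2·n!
2·n!

Looking at each term:
  - n³ is O(n³)
  - n is O(n)
  - 3ⁿ is O(3ⁿ)
  - 7·log²(n) is O(log² n)
  - 2·n! is O(n!)

The term 2·n! (O(n!)) grows fastest and dominates all others.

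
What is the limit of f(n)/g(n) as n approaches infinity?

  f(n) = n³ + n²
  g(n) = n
∞

Since n³ + n² (O(n³)) grows faster than n (O(n)),
the ratio f(n)/g(n) → ∞ as n → ∞.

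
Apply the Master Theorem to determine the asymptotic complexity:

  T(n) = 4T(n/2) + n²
Θ(n² log n)

Master Theorem: a = 4, b = 2, f(n) = n².
Compute the critical exponent d = log₂(4) = 2.
Compare f(n) = Θ(n²) against n^d:
  k = 2 = d, so f(n) = Θ(n^d) — Case 2.
  Work is balanced across levels: T(n) = Θ(n^d log n) = Θ(n² log n).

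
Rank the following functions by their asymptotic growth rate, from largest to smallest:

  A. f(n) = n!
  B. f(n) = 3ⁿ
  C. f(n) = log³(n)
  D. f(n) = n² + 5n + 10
A > B > D > C

Comparing growth rates:
A = n! is O(n!)
B = 3ⁿ is O(3ⁿ)
D = n² + 5n + 10 is O(n²)
C = log³(n) is O(log³ n)

Therefore, the order from fastest to slowest is: A > B > D > C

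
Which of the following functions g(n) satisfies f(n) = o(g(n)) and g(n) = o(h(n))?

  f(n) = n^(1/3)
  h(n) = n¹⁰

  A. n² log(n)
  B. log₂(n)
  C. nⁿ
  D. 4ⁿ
A

We need g(n) with n^(1/3) = o(g(n)) and g(n) = o(n¹⁰), i.e. O(n^(1/3)) ≺ g ≺ O(n¹⁰).
Check each option:
  A. n² log(n) — O(n² log n) is strictly between O(n^(1/3)) and O(n¹⁰) ✓
  B. log₂(n) — O(log n) does not grow strictly faster than f(n)
  C. nⁿ — O(nⁿ) does not grow strictly slower than h(n)
  D. 4ⁿ — O(4ⁿ) does not grow strictly slower than h(n)

Only option A (n² log(n)) lies strictly between.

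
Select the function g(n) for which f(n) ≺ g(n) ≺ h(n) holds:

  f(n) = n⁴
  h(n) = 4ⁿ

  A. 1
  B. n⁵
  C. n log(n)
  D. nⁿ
B

We need g(n) with n⁴ = o(g(n)) and g(n) = o(4ⁿ), i.e. O(n⁴) ≺ g ≺ O(4ⁿ).
Check each option:
  A. 1 — O(1) does not grow strictly faster than f(n)
  B. n⁵ — O(n⁵) is strictly between O(n⁴) and O(4ⁿ) ✓
  C. n log(n) — O(n log n) does not grow strictly faster than f(n)
  D. nⁿ — O(nⁿ) does not grow strictly slower than h(n)

Only option B (n⁵) lies strictly between.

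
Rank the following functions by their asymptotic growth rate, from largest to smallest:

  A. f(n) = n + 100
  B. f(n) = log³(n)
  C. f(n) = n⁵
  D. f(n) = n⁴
C > D > A > B

Comparing growth rates:
C = n⁵ is O(n⁵)
D = n⁴ is O(n⁴)
A = n + 100 is O(n)
B = log³(n) is O(log³ n)

Therefore, the order from fastest to slowest is: C > D > A > B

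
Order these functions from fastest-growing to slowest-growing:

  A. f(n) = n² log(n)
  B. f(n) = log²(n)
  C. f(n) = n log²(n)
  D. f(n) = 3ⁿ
D > A > C > B

Comparing growth rates:
D = 3ⁿ is O(3ⁿ)
A = n² log(n) is O(n² log n)
C = n log²(n) is O(n log² n)
B = log²(n) is O(log² n)

Therefore, the order from fastest to slowest is: D > A > C > B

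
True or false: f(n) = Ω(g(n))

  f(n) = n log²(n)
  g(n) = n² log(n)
False

f(n) = n log²(n) is O(n log² n), and g(n) = n² log(n) is O(n² log n).
Since O(n log² n) grows slower than O(n² log n), f(n) = Ω(g(n)) is false.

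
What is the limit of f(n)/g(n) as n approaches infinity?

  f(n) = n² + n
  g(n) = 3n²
1/3

Since n² + n and 3n² have the same growth rate (O(n²)),
the ratio converges to a constant: 1/3.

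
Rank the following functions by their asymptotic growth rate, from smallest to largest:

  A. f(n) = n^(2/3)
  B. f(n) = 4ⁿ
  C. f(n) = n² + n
A < C < B

Comparing growth rates:
A = n^(2/3) is O(n^(2/3))
C = n² + n is O(n²)
B = 4ⁿ is O(4ⁿ)

Therefore, the order from slowest to fastest is: A < C < B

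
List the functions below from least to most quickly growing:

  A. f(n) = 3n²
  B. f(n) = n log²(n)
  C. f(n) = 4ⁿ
B < A < C

Comparing growth rates:
B = n log²(n) is O(n log² n)
A = 3n² is O(n²)
C = 4ⁿ is O(4ⁿ)

Therefore, the order from slowest to fastest is: B < A < C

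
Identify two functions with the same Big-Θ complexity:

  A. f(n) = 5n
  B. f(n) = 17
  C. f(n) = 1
B and C

Examining each function:
  A. 5n is O(n)
  B. 17 is O(1)
  C. 1 is O(1)

Functions B and C both have the same complexity class.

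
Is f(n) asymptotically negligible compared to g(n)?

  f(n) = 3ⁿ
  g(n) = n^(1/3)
False

f(n) = 3ⁿ is O(3ⁿ), and g(n) = n^(1/3) is O(n^(1/3)).
Since O(3ⁿ) grows faster than or equal to O(n^(1/3)), f(n) = o(g(n)) is false.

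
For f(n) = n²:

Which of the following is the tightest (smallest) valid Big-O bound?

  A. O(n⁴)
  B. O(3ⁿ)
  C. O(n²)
C

f(n) = n² is O(n²).
All listed options are valid Big-O bounds (upper bounds),
but O(n²) is the tightest (smallest valid bound).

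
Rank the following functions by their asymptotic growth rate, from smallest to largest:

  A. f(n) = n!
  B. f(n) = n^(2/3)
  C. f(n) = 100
C < B < A

Comparing growth rates:
C = 100 is O(1)
B = n^(2/3) is O(n^(2/3))
A = n! is O(n!)

Therefore, the order from slowest to fastest is: C < B < A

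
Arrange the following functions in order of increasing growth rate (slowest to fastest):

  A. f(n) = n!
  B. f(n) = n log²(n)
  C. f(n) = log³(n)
C < B < A

Comparing growth rates:
C = log³(n) is O(log³ n)
B = n log²(n) is O(n log² n)
A = n! is O(n!)

Therefore, the order from slowest to fastest is: C < B < A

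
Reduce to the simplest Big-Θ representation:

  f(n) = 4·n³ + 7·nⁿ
Θ(nⁿ)

Order the terms by growth rate: 4·n³ ≺ 7·nⁿ.
The fastest-growing term 7·nⁿ dominates as n → ∞; dropping its constant factor gives Θ(nⁿ).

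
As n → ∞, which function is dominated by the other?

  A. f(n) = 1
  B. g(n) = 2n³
A

f(n) = 1 is O(1), while g(n) = 2n³ is O(n³).
Since O(1) grows slower than O(n³), f(n) is dominated.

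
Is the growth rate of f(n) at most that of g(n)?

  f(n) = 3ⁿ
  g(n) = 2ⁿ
False

f(n) = 3ⁿ is O(3ⁿ), and g(n) = 2ⁿ is O(2ⁿ).
Since O(3ⁿ) grows faster than O(2ⁿ), f(n) = O(g(n)) is false.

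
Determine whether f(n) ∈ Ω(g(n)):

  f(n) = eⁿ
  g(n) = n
True

f(n) = eⁿ is O(eⁿ), and g(n) = n is O(n).
Since O(eⁿ) grows at least as fast as O(n), f(n) = Ω(g(n)) is true.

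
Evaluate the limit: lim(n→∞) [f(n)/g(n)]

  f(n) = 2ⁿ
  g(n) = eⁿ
0

Since 2ⁿ (O(2ⁿ)) grows slower than eⁿ (O(eⁿ)),
the ratio f(n)/g(n) → 0 as n → ∞.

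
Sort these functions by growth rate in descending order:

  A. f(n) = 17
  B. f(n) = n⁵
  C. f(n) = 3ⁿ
C > B > A

Comparing growth rates:
C = 3ⁿ is O(3ⁿ)
B = n⁵ is O(n⁵)
A = 17 is O(1)

Therefore, the order from fastest to slowest is: C > B > A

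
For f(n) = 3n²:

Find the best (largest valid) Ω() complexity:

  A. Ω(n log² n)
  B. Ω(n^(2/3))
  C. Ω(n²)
C

f(n) = 3n² is Ω(n²).
All listed options are valid Big-Ω bounds (lower bounds),
but Ω(n²) is the tightest (largest valid bound).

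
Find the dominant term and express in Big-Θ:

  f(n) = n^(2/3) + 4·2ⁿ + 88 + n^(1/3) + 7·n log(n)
Θ(2ⁿ)

Order the terms by growth rate: 88 ≺ n^(1/3) ≺ n^(2/3) ≺ 7·n log(n) ≺ 4·2ⁿ.
The fastest-growing term 4·2ⁿ dominates as n → ∞; dropping its constant factor gives Θ(2ⁿ).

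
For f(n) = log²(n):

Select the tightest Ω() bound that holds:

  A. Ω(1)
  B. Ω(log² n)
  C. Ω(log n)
B

f(n) = log²(n) is Ω(log² n).
All listed options are valid Big-Ω bounds (lower bounds),
but Ω(log² n) is the tightest (largest valid bound).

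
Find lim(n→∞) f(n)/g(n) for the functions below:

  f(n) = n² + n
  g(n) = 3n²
1/3

Since n² + n and 3n² have the same growth rate (O(n²)),
the ratio converges to a constant: 1/3.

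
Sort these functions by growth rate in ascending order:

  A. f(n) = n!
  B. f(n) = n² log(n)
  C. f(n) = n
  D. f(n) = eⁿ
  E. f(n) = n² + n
C < E < B < D < A

Comparing growth rates:
C = n is O(n)
E = n² + n is O(n²)
B = n² log(n) is O(n² log n)
D = eⁿ is O(eⁿ)
A = n! is O(n!)

Therefore, the order from slowest to fastest is: C < E < B < D < A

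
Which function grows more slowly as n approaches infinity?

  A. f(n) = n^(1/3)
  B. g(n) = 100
B

f(n) = n^(1/3) is O(n^(1/3)), while g(n) = 100 is O(1).
Since O(1) grows slower than O(n^(1/3)), g(n) is dominated.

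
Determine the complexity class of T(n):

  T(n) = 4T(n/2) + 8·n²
Θ(n² log n)

Master Theorem: a = 4, b = 2, f(n) = 8·n².
Compute the critical exponent d = log₂(4) = 2.
Compare f(n) = Θ(n²) against n^d:
  k = 2 = d, so f(n) = Θ(n^d) — Case 2.
  Work is balanced across levels: T(n) = Θ(n^d log n) = Θ(n² log n).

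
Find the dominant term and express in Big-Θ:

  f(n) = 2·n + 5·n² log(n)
Θ(n² log n)

Order the terms by growth rate: 2·n ≺ 5·n² log(n).
The fastest-growing term 5·n² log(n) dominates as n → ∞; dropping its constant factor gives Θ(n² log n).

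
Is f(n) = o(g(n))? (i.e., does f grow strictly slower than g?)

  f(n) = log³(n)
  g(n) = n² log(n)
True

f(n) = log³(n) is O(log³ n), and g(n) = n² log(n) is O(n² log n).
Since O(log³ n) grows strictly slower than O(n² log n), f(n) = o(g(n)) is true.
This means lim(n→∞) f(n)/g(n) = 0.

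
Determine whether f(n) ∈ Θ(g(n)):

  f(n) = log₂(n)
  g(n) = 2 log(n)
True

f(n) = log₂(n) and g(n) = 2 log(n) are both O(log n).
Since they have the same asymptotic growth rate, f(n) = Θ(g(n)) is true.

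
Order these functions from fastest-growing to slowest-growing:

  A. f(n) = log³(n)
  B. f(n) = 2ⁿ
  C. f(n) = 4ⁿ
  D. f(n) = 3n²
C > B > D > A

Comparing growth rates:
C = 4ⁿ is O(4ⁿ)
B = 2ⁿ is O(2ⁿ)
D = 3n² is O(n²)
A = log³(n) is O(log³ n)

Therefore, the order from fastest to slowest is: C > B > D > A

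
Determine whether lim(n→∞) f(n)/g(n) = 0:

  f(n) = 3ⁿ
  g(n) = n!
True

f(n) = 3ⁿ is O(3ⁿ), and g(n) = n! is O(n!).
Since O(3ⁿ) grows strictly slower than O(n!), f(n) = o(g(n)) is true.
This means lim(n→∞) f(n)/g(n) = 0.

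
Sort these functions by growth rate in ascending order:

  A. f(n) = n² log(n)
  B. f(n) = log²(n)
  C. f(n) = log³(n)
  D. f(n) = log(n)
D < B < C < A

Comparing growth rates:
D = log(n) is O(log n)
B = log²(n) is O(log² n)
C = log³(n) is O(log³ n)
A = n² log(n) is O(n² log n)

Therefore, the order from slowest to fastest is: D < B < C < A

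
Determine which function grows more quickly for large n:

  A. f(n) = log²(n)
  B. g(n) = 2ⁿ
B

f(n) = log²(n) is O(log² n), while g(n) = 2ⁿ is O(2ⁿ).
Since O(2ⁿ) grows faster than O(log² n), g(n) dominates.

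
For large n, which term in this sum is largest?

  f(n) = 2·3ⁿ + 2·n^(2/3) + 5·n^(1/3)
2·3ⁿ

Looking at each term:
  - 2·3ⁿ is O(3ⁿ)
  - 2·n^(2/3) is O(n^(2/3))
  - 5·n^(1/3) is O(n^(1/3))

The term 2·3ⁿ (O(3ⁿ)) grows fastest and dominates all others.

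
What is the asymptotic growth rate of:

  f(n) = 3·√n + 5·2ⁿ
Θ(2ⁿ)

Order the terms by growth rate: 3·√n ≺ 5·2ⁿ.
The fastest-growing term 5·2ⁿ dominates as n → ∞; dropping its constant factor gives Θ(2ⁿ).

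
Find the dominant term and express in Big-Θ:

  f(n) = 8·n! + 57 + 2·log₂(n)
Θ(n!)

Order the terms by growth rate: 57 ≺ 2·log₂(n) ≺ 8·n!.
The fastest-growing term 8·n! dominates as n → ∞; dropping its constant factor gives Θ(n!).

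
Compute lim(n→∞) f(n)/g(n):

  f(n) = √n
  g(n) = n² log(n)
0

Since √n (O(√n)) grows slower than n² log(n) (O(n² log n)),
the ratio f(n)/g(n) → 0 as n → ∞.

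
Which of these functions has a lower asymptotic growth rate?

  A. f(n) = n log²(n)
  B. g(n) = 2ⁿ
A

f(n) = n log²(n) is O(n log² n), while g(n) = 2ⁿ is O(2ⁿ).
Since O(n log² n) grows slower than O(2ⁿ), f(n) is dominated.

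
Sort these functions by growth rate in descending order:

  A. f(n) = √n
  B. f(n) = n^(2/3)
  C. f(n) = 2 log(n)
B > A > C

Comparing growth rates:
B = n^(2/3) is O(n^(2/3))
A = √n is O(√n)
C = 2 log(n) is O(log n)

Therefore, the order from fastest to slowest is: B > A > C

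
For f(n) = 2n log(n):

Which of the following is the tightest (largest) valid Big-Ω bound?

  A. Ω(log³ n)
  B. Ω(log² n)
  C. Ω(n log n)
C

f(n) = 2n log(n) is Ω(n log n).
All listed options are valid Big-Ω bounds (lower bounds),
but Ω(n log n) is the tightest (largest valid bound).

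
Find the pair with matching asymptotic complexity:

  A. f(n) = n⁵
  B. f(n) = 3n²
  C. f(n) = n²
B and C

Examining each function:
  A. n⁵ is O(n⁵)
  B. 3n² is O(n²)
  C. n² is O(n²)

Functions B and C both have the same complexity class.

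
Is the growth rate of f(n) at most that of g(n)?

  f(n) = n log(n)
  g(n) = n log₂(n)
True

f(n) = n log(n) and g(n) = n log₂(n) are both O(n log n).
Big-O permits equal growth rates (f ≤ c·g for some c), so f(n) = O(g(n)) is true.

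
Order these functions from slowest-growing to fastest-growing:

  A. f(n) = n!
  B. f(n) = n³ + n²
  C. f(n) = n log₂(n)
C < B < A

Comparing growth rates:
C = n log₂(n) is O(n log n)
B = n³ + n² is O(n³)
A = n! is O(n!)

Therefore, the order from slowest to fastest is: C < B < A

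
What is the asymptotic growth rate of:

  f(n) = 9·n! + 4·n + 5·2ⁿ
Θ(n!)

Order the terms by growth rate: 4·n ≺ 5·2ⁿ ≺ 9·n!.
The fastest-growing term 9·n! dominates as n → ∞; dropping its constant factor gives Θ(n!).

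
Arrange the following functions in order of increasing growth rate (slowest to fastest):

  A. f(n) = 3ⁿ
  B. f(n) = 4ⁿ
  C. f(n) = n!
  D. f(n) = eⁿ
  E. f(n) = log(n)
E < D < A < B < C

Comparing growth rates:
E = log(n) is O(log n)
D = eⁿ is O(eⁿ)
A = 3ⁿ is O(3ⁿ)
B = 4ⁿ is O(4ⁿ)
C = n! is O(n!)

Therefore, the order from slowest to fastest is: E < D < A < B < C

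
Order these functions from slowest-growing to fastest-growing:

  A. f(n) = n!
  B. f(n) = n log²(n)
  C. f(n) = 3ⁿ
B < C < A

Comparing growth rates:
B = n log²(n) is O(n log² n)
C = 3ⁿ is O(3ⁿ)
A = n! is O(n!)

Therefore, the order from slowest to fastest is: B < C < A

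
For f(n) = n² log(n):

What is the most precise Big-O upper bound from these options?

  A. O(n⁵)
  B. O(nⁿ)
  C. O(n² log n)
C

f(n) = n² log(n) is O(n² log n).
All listed options are valid Big-O bounds (upper bounds),
but O(n² log n) is the tightest (smallest valid bound).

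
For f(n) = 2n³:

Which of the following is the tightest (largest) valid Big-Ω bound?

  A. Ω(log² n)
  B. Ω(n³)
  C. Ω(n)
B

f(n) = 2n³ is Ω(n³).
All listed options are valid Big-Ω bounds (lower bounds),
but Ω(n³) is the tightest (largest valid bound).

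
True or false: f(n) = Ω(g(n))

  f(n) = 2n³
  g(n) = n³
True

f(n) = 2n³ and g(n) = n³ are both O(n³).
Big-Ω permits equal growth rates (f ≥ c·g for some c > 0), so f(n) = Ω(g(n)) is true.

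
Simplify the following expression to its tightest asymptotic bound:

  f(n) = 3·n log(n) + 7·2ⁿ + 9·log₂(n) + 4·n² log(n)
Θ(2ⁿ)

Order the terms by growth rate: 9·log₂(n) ≺ 3·n log(n) ≺ 4·n² log(n) ≺ 7·2ⁿ.
The fastest-growing term 7·2ⁿ dominates as n → ∞; dropping its constant factor gives Θ(2ⁿ).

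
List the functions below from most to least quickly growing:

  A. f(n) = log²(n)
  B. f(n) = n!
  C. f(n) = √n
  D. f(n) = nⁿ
D > B > C > A

Comparing growth rates:
D = nⁿ is O(nⁿ)
B = n! is O(n!)
C = √n is O(√n)
A = log²(n) is O(log² n)

Therefore, the order from fastest to slowest is: D > B > C > A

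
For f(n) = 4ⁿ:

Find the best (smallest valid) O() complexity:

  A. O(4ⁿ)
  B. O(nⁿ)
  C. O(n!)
A

f(n) = 4ⁿ is O(4ⁿ).
All listed options are valid Big-O bounds (upper bounds),
but O(4ⁿ) is the tightest (smallest valid bound).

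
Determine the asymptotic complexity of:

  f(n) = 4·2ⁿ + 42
O(2ⁿ)

The dominant term in 4·2ⁿ + 42 is 4·2ⁿ, which is Θ(2ⁿ).
Lower-order terms (42) are asymptotically negligible.
Constants are absorbed, so the tightest bound is O(2ⁿ).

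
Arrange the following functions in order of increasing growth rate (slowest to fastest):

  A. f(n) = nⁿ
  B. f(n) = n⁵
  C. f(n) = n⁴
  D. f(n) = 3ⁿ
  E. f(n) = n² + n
E < C < B < D < A

Comparing growth rates:
E = n² + n is O(n²)
C = n⁴ is O(n⁴)
B = n⁵ is O(n⁵)
D = 3ⁿ is O(3ⁿ)
A = nⁿ is O(nⁿ)

Therefore, the order from slowest to fastest is: E < C < B < D < A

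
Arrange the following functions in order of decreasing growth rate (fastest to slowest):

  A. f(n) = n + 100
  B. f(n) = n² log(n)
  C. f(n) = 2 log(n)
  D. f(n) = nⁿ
D > B > A > C

Comparing growth rates:
D = nⁿ is O(nⁿ)
B = n² log(n) is O(n² log n)
A = n + 100 is O(n)
C = 2 log(n) is O(log n)

Therefore, the order from fastest to slowest is: D > B > A > C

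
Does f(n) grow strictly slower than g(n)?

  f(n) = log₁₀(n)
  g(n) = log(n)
False

f(n) = log₁₀(n) is O(log n), and g(n) = log(n) is O(log n).
Since they have the same growth rate, f(n) = o(g(n)) is false.
(f = o(g) requires f to grow strictly slower, not equal.)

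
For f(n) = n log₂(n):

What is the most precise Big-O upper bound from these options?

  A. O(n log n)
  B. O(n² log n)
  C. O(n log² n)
A

f(n) = n log₂(n) is O(n log n).
All listed options are valid Big-O bounds (upper bounds),
but O(n log n) is the tightest (smallest valid bound).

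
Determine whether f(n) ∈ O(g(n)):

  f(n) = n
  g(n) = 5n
True

f(n) = n and g(n) = 5n are both O(n).
Big-O permits equal growth rates (f ≤ c·g for some c), so f(n) = O(g(n)) is true.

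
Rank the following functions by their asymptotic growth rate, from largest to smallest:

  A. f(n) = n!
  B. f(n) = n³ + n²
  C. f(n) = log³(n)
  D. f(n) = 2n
A > B > D > C

Comparing growth rates:
A = n! is O(n!)
B = n³ + n² is O(n³)
D = 2n is O(n)
C = log³(n) is O(log³ n)

Therefore, the order from fastest to slowest is: A > B > D > C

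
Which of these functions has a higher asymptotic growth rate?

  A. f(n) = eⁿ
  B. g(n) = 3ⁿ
B

f(n) = eⁿ is O(eⁿ), while g(n) = 3ⁿ is O(3ⁿ).
Since O(3ⁿ) grows faster than O(eⁿ), g(n) dominates.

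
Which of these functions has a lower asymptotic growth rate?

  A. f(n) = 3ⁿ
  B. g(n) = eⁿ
B

f(n) = 3ⁿ is O(3ⁿ), while g(n) = eⁿ is O(eⁿ).
Since O(eⁿ) grows slower than O(3ⁿ), g(n) is dominated.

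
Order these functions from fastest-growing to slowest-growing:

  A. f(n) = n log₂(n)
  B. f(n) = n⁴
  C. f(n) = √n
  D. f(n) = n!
D > B > A > C

Comparing growth rates:
D = n! is O(n!)
B = n⁴ is O(n⁴)
A = n log₂(n) is O(n log n)
C = √n is O(√n)

Therefore, the order from fastest to slowest is: D > B > A > C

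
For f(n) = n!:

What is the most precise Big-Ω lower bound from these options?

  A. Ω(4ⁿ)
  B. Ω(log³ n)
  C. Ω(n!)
C

f(n) = n! is Ω(n!).
All listed options are valid Big-Ω bounds (lower bounds),
but Ω(n!) is the tightest (largest valid bound).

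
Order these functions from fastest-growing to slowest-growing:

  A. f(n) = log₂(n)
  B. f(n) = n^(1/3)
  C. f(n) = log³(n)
B > C > A

Comparing growth rates:
B = n^(1/3) is O(n^(1/3))
C = log³(n) is O(log³ n)
A = log₂(n) is O(log n)

Therefore, the order from fastest to slowest is: B > C > A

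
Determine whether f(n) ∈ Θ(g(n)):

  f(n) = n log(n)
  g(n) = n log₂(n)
True

f(n) = n log(n) and g(n) = n log₂(n) are both O(n log n).
Since they have the same asymptotic growth rate, f(n) = Θ(g(n)) is true.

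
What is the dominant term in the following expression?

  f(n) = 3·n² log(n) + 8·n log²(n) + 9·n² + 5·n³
5·n³

Looking at each term:
  - 3·n² log(n) is O(n² log n)
  - 8·n log²(n) is O(n log² n)
  - 9·n² is O(n²)
  - 5·n³ is O(n³)

The term 5·n³ (O(n³)) grows fastest and dominates all others.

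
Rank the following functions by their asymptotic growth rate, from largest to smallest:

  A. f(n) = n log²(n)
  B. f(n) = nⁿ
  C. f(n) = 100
B > A > C

Comparing growth rates:
B = nⁿ is O(nⁿ)
A = n log²(n) is O(n log² n)
C = 100 is O(1)

Therefore, the order from fastest to slowest is: B > A > C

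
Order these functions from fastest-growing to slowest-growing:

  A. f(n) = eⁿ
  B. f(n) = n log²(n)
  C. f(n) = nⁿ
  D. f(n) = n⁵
C > A > D > B

Comparing growth rates:
C = nⁿ is O(nⁿ)
A = eⁿ is O(eⁿ)
D = n⁵ is O(n⁵)
B = n log²(n) is O(n log² n)

Therefore, the order from fastest to slowest is: C > A > D > B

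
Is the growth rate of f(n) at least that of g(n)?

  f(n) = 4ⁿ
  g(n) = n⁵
True

f(n) = 4ⁿ is O(4ⁿ), and g(n) = n⁵ is O(n⁵).
Since O(4ⁿ) grows at least as fast as O(n⁵), f(n) = Ω(g(n)) is true.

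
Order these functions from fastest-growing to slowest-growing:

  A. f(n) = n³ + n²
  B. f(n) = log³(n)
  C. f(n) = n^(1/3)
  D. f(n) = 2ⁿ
D > A > C > B

Comparing growth rates:
D = 2ⁿ is O(2ⁿ)
A = n³ + n² is O(n³)
C = n^(1/3) is O(n^(1/3))
B = log³(n) is O(log³ n)

Therefore, the order from fastest to slowest is: D > A > C > B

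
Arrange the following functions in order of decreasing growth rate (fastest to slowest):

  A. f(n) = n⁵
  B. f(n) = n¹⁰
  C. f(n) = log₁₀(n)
B > A > C

Comparing growth rates:
B = n¹⁰ is O(n¹⁰)
A = n⁵ is O(n⁵)
C = log₁₀(n) is O(log n)

Therefore, the order from fastest to slowest is: B > A > C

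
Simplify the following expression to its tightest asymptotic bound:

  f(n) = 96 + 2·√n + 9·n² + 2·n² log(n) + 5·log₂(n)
Θ(n² log n)

Order the terms by growth rate: 96 ≺ 5·log₂(n) ≺ 2·√n ≺ 9·n² ≺ 2·n² log(n).
The fastest-growing term 2·n² log(n) dominates as n → ∞; dropping its constant factor gives Θ(n² log n).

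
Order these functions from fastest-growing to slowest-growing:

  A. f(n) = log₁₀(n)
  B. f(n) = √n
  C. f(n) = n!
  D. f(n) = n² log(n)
C > D > B > A

Comparing growth rates:
C = n! is O(n!)
D = n² log(n) is O(n² log n)
B = √n is O(√n)
A = log₁₀(n) is O(log n)

Therefore, the order from fastest to slowest is: C > D > B > A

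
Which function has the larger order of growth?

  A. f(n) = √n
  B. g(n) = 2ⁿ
B

f(n) = √n is O(√n), while g(n) = 2ⁿ is O(2ⁿ).
Since O(2ⁿ) grows faster than O(√n), g(n) dominates.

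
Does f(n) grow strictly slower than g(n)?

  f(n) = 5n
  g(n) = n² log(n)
True

f(n) = 5n is O(n), and g(n) = n² log(n) is O(n² log n).
Since O(n) grows strictly slower than O(n² log n), f(n) = o(g(n)) is true.
This means lim(n→∞) f(n)/g(n) = 0.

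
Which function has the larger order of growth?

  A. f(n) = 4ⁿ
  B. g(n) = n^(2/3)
A

f(n) = 4ⁿ is O(4ⁿ), while g(n) = n^(2/3) is O(n^(2/3)).
Since O(4ⁿ) grows faster than O(n^(2/3)), f(n) dominates.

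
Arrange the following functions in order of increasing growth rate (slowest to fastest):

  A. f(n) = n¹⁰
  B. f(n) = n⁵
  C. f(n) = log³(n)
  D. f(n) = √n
C < D < B < A

Comparing growth rates:
C = log³(n) is O(log³ n)
D = √n is O(√n)
B = n⁵ is O(n⁵)
A = n¹⁰ is O(n¹⁰)

Therefore, the order from slowest to fastest is: C < D < B < A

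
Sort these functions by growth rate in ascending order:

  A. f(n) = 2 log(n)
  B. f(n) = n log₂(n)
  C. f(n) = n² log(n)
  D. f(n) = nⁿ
A < B < C < D

Comparing growth rates:
A = 2 log(n) is O(log n)
B = n log₂(n) is O(n log n)
C = n² log(n) is O(n² log n)
D = nⁿ is O(nⁿ)

Therefore, the order from slowest to fastest is: A < B < C < D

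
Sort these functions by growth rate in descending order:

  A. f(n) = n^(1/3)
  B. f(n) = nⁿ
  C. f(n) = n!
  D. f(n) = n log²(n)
B > C > D > A

Comparing growth rates:
B = nⁿ is O(nⁿ)
C = n! is O(n!)
D = n log²(n) is O(n log² n)
A = n^(1/3) is O(n^(1/3))

Therefore, the order from fastest to slowest is: B > C > D > A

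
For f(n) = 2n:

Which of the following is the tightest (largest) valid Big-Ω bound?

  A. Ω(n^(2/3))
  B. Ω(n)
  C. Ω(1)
B

f(n) = 2n is Ω(n).
All listed options are valid Big-Ω bounds (lower bounds),
but Ω(n) is the tightest (largest valid bound).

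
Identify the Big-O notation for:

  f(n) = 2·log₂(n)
O(log n)

The dominant term in 2·log₂(n) is 2·log₂(n), which is Θ(log n).
Constants are absorbed, so the tightest bound is O(log n).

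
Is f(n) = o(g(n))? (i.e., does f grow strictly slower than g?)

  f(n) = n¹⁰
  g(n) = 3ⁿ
True

f(n) = n¹⁰ is O(n¹⁰), and g(n) = 3ⁿ is O(3ⁿ).
Since O(n¹⁰) grows strictly slower than O(3ⁿ), f(n) = o(g(n)) is true.
This means lim(n→∞) f(n)/g(n) = 0.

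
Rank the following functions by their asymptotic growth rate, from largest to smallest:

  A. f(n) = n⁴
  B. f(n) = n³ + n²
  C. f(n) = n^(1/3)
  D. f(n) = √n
A > B > D > C

Comparing growth rates:
A = n⁴ is O(n⁴)
B = n³ + n² is O(n³)
D = √n is O(√n)
C = n^(1/3) is O(n^(1/3))

Therefore, the order from fastest to slowest is: A > B > D > C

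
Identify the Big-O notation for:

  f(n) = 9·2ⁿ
O(2ⁿ)

The dominant term in 9·2ⁿ is 9·2ⁿ, which is Θ(2ⁿ).
Constants are absorbed, so the tightest bound is O(2ⁿ).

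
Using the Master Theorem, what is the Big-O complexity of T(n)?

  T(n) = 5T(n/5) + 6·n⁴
Θ(n⁴)

Master Theorem: a = 5, b = 5, f(n) = 6·n⁴.
Compute the critical exponent d = log₅(5) = 1.
Compare f(n) = Θ(n⁴) against n^d:
  k = 4 > d = 1, so f(n) = Ω(n^(d+ε)) — Case 3.
  Regularity: a·(n/b)^4/n^4 = a/b^4 = 5/625 < 1 ✓.
  The top-level work dominates: T(n) = Θ(f(n)) = Θ(n⁴).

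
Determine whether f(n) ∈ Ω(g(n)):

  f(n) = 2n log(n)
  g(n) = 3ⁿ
False

f(n) = 2n log(n) is O(n log n), and g(n) = 3ⁿ is O(3ⁿ).
Since O(n log n) grows slower than O(3ⁿ), f(n) = Ω(g(n)) is false.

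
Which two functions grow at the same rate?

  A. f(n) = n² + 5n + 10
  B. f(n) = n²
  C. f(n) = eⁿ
A and B

Examining each function:
  A. n² + 5n + 10 is O(n²)
  B. n² is O(n²)
  C. eⁿ is O(eⁿ)

Functions A and B both have the same complexity class.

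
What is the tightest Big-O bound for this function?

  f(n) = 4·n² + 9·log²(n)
O(n²)

The dominant term in 4·n² + 9·log²(n) is 4·n², which is Θ(n²).
Lower-order terms (9·log²(n)) are asymptotically negligible.
Constants are absorbed, so the tightest bound is O(n²).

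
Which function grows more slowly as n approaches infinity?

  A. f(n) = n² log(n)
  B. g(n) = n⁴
A

f(n) = n² log(n) is O(n² log n), while g(n) = n⁴ is O(n⁴).
Since O(n² log n) grows slower than O(n⁴), f(n) is dominated.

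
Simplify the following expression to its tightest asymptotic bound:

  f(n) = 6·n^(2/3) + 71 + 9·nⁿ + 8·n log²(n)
Θ(nⁿ)

Order the terms by growth rate: 71 ≺ 6·n^(2/3) ≺ 8·n log²(n) ≺ 9·nⁿ.
The fastest-growing term 9·nⁿ dominates as n → ∞; dropping its constant factor gives Θ(nⁿ).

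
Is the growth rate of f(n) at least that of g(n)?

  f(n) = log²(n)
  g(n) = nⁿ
False

f(n) = log²(n) is O(log² n), and g(n) = nⁿ is O(nⁿ).
Since O(log² n) grows slower than O(nⁿ), f(n) = Ω(g(n)) is false.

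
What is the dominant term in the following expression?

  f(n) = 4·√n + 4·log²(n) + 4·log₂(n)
4·√n

Looking at each term:
  - 4·√n is O(√n)
  - 4·log²(n) is O(log² n)
  - 4·log₂(n) is O(log n)

The term 4·√n (O(√n)) grows fastest and dominates all others.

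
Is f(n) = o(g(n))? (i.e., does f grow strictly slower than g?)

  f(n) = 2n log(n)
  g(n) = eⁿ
True

f(n) = 2n log(n) is O(n log n), and g(n) = eⁿ is O(eⁿ).
Since O(n log n) grows strictly slower than O(eⁿ), f(n) = o(g(n)) is true.
This means lim(n→∞) f(n)/g(n) = 0.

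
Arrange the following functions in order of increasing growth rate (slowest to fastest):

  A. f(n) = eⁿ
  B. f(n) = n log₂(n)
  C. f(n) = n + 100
C < B < A

Comparing growth rates:
C = n + 100 is O(n)
B = n log₂(n) is O(n log n)
A = eⁿ is O(eⁿ)

Therefore, the order from slowest to fastest is: C < B < A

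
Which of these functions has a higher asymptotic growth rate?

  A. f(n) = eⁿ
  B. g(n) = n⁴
A

f(n) = eⁿ is O(eⁿ), while g(n) = n⁴ is O(n⁴).
Since O(eⁿ) grows faster than O(n⁴), f(n) dominates.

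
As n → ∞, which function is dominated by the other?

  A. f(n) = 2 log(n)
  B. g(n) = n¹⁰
A

f(n) = 2 log(n) is O(log n), while g(n) = n¹⁰ is O(n¹⁰).
Since O(log n) grows slower than O(n¹⁰), f(n) is dominated.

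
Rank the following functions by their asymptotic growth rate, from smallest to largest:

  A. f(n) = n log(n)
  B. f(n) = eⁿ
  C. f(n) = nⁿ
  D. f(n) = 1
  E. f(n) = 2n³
D < A < E < B < C

Comparing growth rates:
D = 1 is O(1)
A = n log(n) is O(n log n)
E = 2n³ is O(n³)
B = eⁿ is O(eⁿ)
C = nⁿ is O(nⁿ)

Therefore, the order from slowest to fastest is: D < A < E < B < C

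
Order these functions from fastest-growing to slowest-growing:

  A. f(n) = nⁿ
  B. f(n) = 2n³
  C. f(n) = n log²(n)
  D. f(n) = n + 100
A > B > C > D

Comparing growth rates:
A = nⁿ is O(nⁿ)
B = 2n³ is O(n³)
C = n log²(n) is O(n log² n)
D = n + 100 is O(n)

Therefore, the order from fastest to slowest is: A > B > C > D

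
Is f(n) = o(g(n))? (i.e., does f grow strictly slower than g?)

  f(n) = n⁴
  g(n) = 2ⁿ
True

f(n) = n⁴ is O(n⁴), and g(n) = 2ⁿ is O(2ⁿ).
Since O(n⁴) grows strictly slower than O(2ⁿ), f(n) = o(g(n)) is true.
This means lim(n→∞) f(n)/g(n) = 0.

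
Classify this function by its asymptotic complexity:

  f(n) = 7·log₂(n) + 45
O(log n)

The dominant term in 7·log₂(n) + 45 is 7·log₂(n), which is Θ(log n).
Lower-order terms (45) are asymptotically negligible.
Constants are absorbed, so the tightest bound is O(log n).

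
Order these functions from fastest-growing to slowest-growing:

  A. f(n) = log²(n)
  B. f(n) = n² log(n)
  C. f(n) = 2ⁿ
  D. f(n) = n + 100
C > B > D > A

Comparing growth rates:
C = 2ⁿ is O(2ⁿ)
B = n² log(n) is O(n² log n)
D = n + 100 is O(n)
A = log²(n) is O(log² n)

Therefore, the order from fastest to slowest is: C > B > D > A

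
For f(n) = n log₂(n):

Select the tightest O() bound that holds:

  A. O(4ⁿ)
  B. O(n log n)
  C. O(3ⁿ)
B

f(n) = n log₂(n) is O(n log n).
All listed options are valid Big-O bounds (upper bounds),
but O(n log n) is the tightest (smallest valid bound).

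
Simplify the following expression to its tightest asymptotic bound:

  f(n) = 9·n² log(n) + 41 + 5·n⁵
Θ(n⁵)

Order the terms by growth rate: 41 ≺ 9·n² log(n) ≺ 5·n⁵.
The fastest-growing term 5·n⁵ dominates as n → ∞; dropping its constant factor gives Θ(n⁵).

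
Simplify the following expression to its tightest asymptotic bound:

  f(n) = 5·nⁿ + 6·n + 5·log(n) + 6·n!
Θ(nⁿ)

Order the terms by growth rate: 5·log(n) ≺ 6·n ≺ 6·n! ≺ 5·nⁿ.
The fastest-growing term 5·nⁿ dominates as n → ∞; dropping its constant factor gives Θ(nⁿ).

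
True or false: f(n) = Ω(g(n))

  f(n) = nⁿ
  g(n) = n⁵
True

f(n) = nⁿ is O(nⁿ), and g(n) = n⁵ is O(n⁵).
Since O(nⁿ) grows at least as fast as O(n⁵), f(n) = Ω(g(n)) is true.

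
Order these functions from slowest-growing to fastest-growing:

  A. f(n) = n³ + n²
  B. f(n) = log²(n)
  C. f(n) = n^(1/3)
B < C < A

Comparing growth rates:
B = log²(n) is O(log² n)
C = n^(1/3) is O(n^(1/3))
A = n³ + n² is O(n³)

Therefore, the order from slowest to fastest is: B < C < A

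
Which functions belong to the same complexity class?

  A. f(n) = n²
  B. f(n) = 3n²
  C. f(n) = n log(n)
A and B

Examining each function:
  A. n² is O(n²)
  B. 3n² is O(n²)
  C. n log(n) is O(n log n)

Functions A and B both have the same complexity class.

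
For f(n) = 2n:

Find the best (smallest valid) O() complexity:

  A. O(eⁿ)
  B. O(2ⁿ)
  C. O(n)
C

f(n) = 2n is O(n).
All listed options are valid Big-O bounds (upper bounds),
but O(n) is the tightest (smallest valid bound).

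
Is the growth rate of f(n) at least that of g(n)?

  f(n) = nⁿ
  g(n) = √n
True

f(n) = nⁿ is O(nⁿ), and g(n) = √n is O(√n).
Since O(nⁿ) grows at least as fast as O(√n), f(n) = Ω(g(n)) is true.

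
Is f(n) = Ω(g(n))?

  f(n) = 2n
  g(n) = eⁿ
False

f(n) = 2n is O(n), and g(n) = eⁿ is O(eⁿ).
Since O(n) grows slower than O(eⁿ), f(n) = Ω(g(n)) is false.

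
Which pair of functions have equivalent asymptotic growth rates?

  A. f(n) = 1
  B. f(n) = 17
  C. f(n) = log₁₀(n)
A and B

Examining each function:
  A. 1 is O(1)
  B. 17 is O(1)
  C. log₁₀(n) is O(log n)

Functions A and B both have the same complexity class.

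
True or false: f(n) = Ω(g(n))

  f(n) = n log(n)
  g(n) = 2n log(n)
True

f(n) = n log(n) and g(n) = 2n log(n) are both O(n log n).
Big-Ω permits equal growth rates (f ≥ c·g for some c > 0), so f(n) = Ω(g(n)) is true.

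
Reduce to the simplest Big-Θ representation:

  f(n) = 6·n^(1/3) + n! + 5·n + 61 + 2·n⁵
Θ(n!)

Order the terms by growth rate: 61 ≺ 6·n^(1/3) ≺ 5·n ≺ 2·n⁵ ≺ n!.
The fastest-growing term n! dominates as n → ∞; dropping its constant factor gives Θ(n!).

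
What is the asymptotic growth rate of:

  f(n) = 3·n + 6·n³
Θ(n³)

Order the terms by growth rate: 3·n ≺ 6·n³.
The fastest-growing term 6·n³ dominates as n → ∞; dropping its constant factor gives Θ(n³).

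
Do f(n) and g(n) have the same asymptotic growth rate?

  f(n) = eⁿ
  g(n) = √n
False

f(n) = eⁿ is O(eⁿ), and g(n) = √n is O(√n).
Since they have different growth rates, f(n) = Θ(g(n)) is false.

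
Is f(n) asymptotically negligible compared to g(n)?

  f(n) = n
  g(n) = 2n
False

f(n) = n is O(n), and g(n) = 2n is O(n).
Since they have the same growth rate, f(n) = o(g(n)) is false.
(f = o(g) requires f to grow strictly slower, not equal.)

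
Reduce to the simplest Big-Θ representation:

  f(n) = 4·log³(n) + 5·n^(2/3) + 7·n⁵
Θ(n⁵)

Order the terms by growth rate: 4·log³(n) ≺ 5·n^(2/3) ≺ 7·n⁵.
The fastest-growing term 7·n⁵ dominates as n → ∞; dropping its constant factor gives Θ(n⁵).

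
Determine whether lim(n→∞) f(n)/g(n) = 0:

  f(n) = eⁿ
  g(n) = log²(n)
False

f(n) = eⁿ is O(eⁿ), and g(n) = log²(n) is O(log² n).
Since O(eⁿ) grows faster than or equal to O(log² n), f(n) = o(g(n)) is false.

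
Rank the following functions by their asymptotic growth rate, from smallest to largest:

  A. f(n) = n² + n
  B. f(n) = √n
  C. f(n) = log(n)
C < B < A

Comparing growth rates:
C = log(n) is O(log n)
B = √n is O(√n)
A = n² + n is O(n²)

Therefore, the order from slowest to fastest is: C < B < A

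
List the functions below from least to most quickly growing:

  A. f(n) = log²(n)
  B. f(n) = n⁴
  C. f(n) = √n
A < C < B

Comparing growth rates:
A = log²(n) is O(log² n)
C = √n is O(√n)
B = n⁴ is O(n⁴)

Therefore, the order from slowest to fastest is: A < C < B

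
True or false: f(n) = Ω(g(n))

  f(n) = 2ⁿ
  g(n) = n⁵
True

f(n) = 2ⁿ is O(2ⁿ), and g(n) = n⁵ is O(n⁵).
Since O(2ⁿ) grows at least as fast as O(n⁵), f(n) = Ω(g(n)) is true.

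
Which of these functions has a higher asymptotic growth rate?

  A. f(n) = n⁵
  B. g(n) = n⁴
A

f(n) = n⁵ is O(n⁵), while g(n) = n⁴ is O(n⁴).
Since O(n⁵) grows faster than O(n⁴), f(n) dominates.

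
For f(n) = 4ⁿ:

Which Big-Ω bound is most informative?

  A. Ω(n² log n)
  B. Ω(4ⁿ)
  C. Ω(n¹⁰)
B

f(n) = 4ⁿ is Ω(4ⁿ).
All listed options are valid Big-Ω bounds (lower bounds),
but Ω(4ⁿ) is the tightest (largest valid bound).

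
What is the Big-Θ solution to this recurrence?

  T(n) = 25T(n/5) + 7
Θ(n²)

Master Theorem: a = 25, b = 5, f(n) = 7.
Compute the critical exponent d = log₅(25) = 2.
Compare f(n) = Θ(1) against n^d:
  k = 0 < d = 2, so f(n) = O(n^(d-ε)) — Case 1.
  The recursion cost dominates: T(n) = Θ(n^d) = Θ(n²).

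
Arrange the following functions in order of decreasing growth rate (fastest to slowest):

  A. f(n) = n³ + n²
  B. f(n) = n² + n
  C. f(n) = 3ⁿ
C > A > B

Comparing growth rates:
C = 3ⁿ is O(3ⁿ)
A = n³ + n² is O(n³)
B = n² + n is O(n²)

Therefore, the order from fastest to slowest is: C > A > B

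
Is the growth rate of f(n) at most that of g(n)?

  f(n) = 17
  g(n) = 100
True

f(n) = 17 and g(n) = 100 are both O(1).
Big-O permits equal growth rates (f ≤ c·g for some c), so f(n) = O(g(n)) is true.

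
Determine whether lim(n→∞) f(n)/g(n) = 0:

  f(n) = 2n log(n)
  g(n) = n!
True

f(n) = 2n log(n) is O(n log n), and g(n) = n! is O(n!).
Since O(n log n) grows strictly slower than O(n!), f(n) = o(g(n)) is true.
This means lim(n→∞) f(n)/g(n) = 0.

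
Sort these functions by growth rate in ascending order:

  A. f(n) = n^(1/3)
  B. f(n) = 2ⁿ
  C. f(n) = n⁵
A < C < B

Comparing growth rates:
A = n^(1/3) is O(n^(1/3))
C = n⁵ is O(n⁵)
B = 2ⁿ is O(2ⁿ)

Therefore, the order from slowest to fastest is: A < C < B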